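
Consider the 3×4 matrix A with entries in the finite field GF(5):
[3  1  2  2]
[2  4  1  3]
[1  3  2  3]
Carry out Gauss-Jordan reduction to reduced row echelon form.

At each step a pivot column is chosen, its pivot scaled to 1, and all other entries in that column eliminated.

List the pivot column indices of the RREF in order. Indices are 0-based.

pivot(0,0)=3: scale R0 → (1, 2, 4, 4)
  clear (1,0): R1 −= (2)R0 → (0, 0, 3, 0)
  clear (2,0): R2 −= (1)R0 → (0, 1, 3, 4)
pivot(1,1): swap R1↔R2
pivot(1,1)=1: scale R1 → (0, 1, 3, 4)
  clear (0,1): R0 −= (2)R1 → (1, 0, 3, 1)
pivot(2,2)=3: scale R2 → (0, 0, 1, 0)
  clear (0,2): R0 −= (3)R2 → (1, 0, 0, 1)
  clear (1,2): R1 −= (3)R2 → (0, 1, 0, 4)

pivot columns: 0, 1, 2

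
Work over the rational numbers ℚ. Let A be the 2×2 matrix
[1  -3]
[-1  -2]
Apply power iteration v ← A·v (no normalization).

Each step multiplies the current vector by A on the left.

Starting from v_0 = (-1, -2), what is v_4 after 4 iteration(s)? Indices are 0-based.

v_4 = (-85, -115)

v_0 = (-1, -2).
v_1 = A·v_0 = (5, 5).
v_2 = A·v_1 = (-10, -15).
v_3 = A·v_2 = (35, 40).
v_4 = A·v_3 = (-85, -115).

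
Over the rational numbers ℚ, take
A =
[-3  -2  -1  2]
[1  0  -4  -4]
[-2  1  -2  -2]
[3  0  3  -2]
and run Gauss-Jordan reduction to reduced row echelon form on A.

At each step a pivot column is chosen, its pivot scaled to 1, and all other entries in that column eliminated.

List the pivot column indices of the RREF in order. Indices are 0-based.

pivot columns: 0, 1, 2, 3

step 1: normalize row 0 (÷-3) = (1, 2/3, 1/3, -2/3)
  row 1: subtract 1×row0 = (0, -2/3, -13/3, -10/3)
  row 2: subtract -2×row0 = (0, 7/3, -4/3, -10/3)
  row 3: subtract 3×row0 = (0, -2, 2, 0)
step 2: normalize row 1 (÷-2/3) = (0, 1, 13/2, 5)
  row 0: subtract 2/3×row1 = (1, 0, -4, -4)
  row 2: subtract 7/3×row1 = (0, 0, -33/2, -15)
  row 3: subtract -2×row1 = (0, 0, 15, 10)
step 3: normalize row 2 (÷-33/2) = (0, 0, 1, 10/11)
  row 0: subtract -4×row2 = (1, 0, 0, -4/11)
  row 1: subtract 13/2×row2 = (0, 1, 0, -10/11)
  row 3: subtract 15×row2 = (0, 0, 0, -40/11)
step 4: normalize row 3 (÷-40/11) = (0, 0, 0, 1)
  row 0: subtract -4/11×row3 = (1, 0, 0, 0)
  row 1: subtract -10/11×row3 = (0, 1, 0, 0)
  row 2: subtract 10/11×row3 = (0, 0, 1, 0)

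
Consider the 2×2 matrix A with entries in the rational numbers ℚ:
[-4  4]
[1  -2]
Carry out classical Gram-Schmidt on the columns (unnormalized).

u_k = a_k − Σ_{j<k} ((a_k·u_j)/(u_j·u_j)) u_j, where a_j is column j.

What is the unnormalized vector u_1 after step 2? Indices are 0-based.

u_1 = (-4/17, -16/17)

Step 1: u_0 = a_0 = (-4, 1).
Step 2: u_1 = a_1 − (-18/17)·u_0 = (-4/17, -16/17).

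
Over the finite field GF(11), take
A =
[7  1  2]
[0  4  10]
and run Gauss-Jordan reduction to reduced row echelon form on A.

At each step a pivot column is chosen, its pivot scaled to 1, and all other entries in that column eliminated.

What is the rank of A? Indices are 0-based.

rank = 2

step 1: normalize row 0 (÷7) = (1, 8, 5)
step 2: normalize row 1 (÷4) = (0, 1, 8)
  row 0: subtract 8×row1 = (1, 0, 7)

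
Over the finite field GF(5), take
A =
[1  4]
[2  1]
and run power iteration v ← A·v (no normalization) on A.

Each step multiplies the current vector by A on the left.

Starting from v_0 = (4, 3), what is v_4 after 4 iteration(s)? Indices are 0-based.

v_0 = (4, 3).
v_1 = A·v_0 = (1, 1).
v_2 = A·v_1 = (0, 3).
v_3 = A·v_2 = (2, 3).
v_4 = A·v_3 = (4, 2).

v_4 = (4, 2)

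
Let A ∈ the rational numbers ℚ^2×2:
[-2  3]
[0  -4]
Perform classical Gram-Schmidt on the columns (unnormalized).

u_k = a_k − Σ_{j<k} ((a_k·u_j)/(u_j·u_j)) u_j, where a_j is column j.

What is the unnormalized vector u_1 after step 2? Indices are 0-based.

u_1 = (0, -4)

Step 1: u_0 = a_0 = (-2, 0).
Step 2: u_1 = a_1 − (-3/2)·u_0 = (0, -4).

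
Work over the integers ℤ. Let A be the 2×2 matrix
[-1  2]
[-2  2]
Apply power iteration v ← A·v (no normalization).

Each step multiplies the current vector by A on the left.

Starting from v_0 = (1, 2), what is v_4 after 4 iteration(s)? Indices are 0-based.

v_0 = (1, 2).
v_1 = A·v_0 = (3, 2).
v_2 = A·v_1 = (1, -2).
v_3 = A·v_2 = (-5, -6).
v_4 = A·v_3 = (-7, -2).

v_4 = (-7, -2)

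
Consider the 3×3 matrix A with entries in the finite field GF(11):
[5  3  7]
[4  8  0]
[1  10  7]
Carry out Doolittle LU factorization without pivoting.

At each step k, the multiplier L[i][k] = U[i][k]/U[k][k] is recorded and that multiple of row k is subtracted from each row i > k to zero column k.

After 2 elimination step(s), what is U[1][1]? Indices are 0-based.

U[1][1] = 10

k=0: U[0][0]=5
  eliminate (1,0): mult=3, new row 1: (0, 10, 1); set L[1][0]=3
  eliminate (2,0): mult=9, new row 2: (0, 5, 10); set L[2][0]=9
k=1: U[1][1]=10
  eliminate (2,1): mult=6, new row 2: (0, 0, 4); set L[2][1]=6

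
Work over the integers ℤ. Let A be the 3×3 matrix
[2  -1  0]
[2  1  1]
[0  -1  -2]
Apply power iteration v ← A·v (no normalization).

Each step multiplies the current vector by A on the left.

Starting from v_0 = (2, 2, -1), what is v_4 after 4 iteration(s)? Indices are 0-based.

v_4 = (-24, -19, -4)

v_0 = (2, 2, -1).
v_1 = A·v_0 = (2, 5, 0).
v_2 = A·v_1 = (-1, 9, -5).
v_3 = A·v_2 = (-11, 2, 1).
v_4 = A·v_3 = (-24, -19, -4).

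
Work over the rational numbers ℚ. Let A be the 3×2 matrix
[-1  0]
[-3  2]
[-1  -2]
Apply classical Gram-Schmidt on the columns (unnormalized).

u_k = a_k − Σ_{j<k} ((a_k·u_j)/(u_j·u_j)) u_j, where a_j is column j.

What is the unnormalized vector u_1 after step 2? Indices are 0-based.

Step 1: u_0 = a_0 = (-1, -3, -1).
Step 2: u_1 = a_1 − (-4/11)·u_0 = (-4/11, 10/11, -26/11).

u_1 = (-4/11, 10/11, -26/11)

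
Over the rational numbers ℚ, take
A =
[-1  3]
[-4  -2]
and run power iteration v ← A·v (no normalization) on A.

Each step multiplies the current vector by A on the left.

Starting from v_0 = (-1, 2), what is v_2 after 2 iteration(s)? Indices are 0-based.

v_2 = (-7, -28)

v_0 = (-1, 2).
v_1 = A·v_0 = (7, 0).
v_2 = A·v_1 = (-7, -28).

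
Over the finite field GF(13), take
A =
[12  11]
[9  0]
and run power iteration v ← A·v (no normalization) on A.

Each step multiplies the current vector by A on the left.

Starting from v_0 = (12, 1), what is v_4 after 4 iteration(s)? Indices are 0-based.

v_0 = (12, 1).
v_1 = A·v_0 = (12, 4).
v_2 = A·v_1 = (6, 4).
v_3 = A·v_2 = (12, 2).
v_4 = A·v_3 = (10, 4).

v_4 = (10, 4)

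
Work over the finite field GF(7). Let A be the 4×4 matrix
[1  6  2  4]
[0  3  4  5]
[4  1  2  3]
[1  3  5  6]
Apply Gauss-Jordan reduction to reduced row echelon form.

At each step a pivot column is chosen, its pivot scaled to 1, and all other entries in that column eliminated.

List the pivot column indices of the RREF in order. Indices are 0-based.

pivot(0,0)=1: scale R0 → (1, 6, 2, 4)
  clear (2,0): R2 −= (4)R0 → (0, 5, 1, 1)
  clear (3,0): R3 −= (1)R0 → (0, 4, 3, 2)
pivot(1,1)=3: scale R1 → (0, 1, 6, 4)
  clear (0,1): R0 −= (6)R1 → (1, 0, 1, 1)
  clear (2,1): R2 −= (5)R1 → (0, 0, 6, 2)
  clear (3,1): R3 −= (4)R1 → (0, 0, 0, 0)
pivot(2,2)=6: scale R2 → (0, 0, 1, 5)
  clear (0,2): R0 −= (1)R2 → (1, 0, 0, 3)
  clear (1,2): R1 −= (6)R2 → (0, 1, 0, 2)
col 3: no nonzero at/below row 3; advance.

pivot columns: 0, 1, 2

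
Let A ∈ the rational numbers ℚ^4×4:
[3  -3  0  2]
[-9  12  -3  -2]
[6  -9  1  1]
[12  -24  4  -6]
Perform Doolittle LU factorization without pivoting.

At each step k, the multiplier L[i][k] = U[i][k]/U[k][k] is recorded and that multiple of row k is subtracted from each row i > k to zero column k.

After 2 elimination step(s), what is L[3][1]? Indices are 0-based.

k=0: U[0][0]=3
  eliminate (1,0): mult=-3, new row 1: (0, 3, -3, 4); set L[1][0]=-3
  eliminate (2,0): mult=2, new row 2: (0, -3, 1, -3); set L[2][0]=2
  eliminate (3,0): mult=4, new row 3: (0, -12, 4, -14); set L[3][0]=4
k=1: U[1][1]=3
  eliminate (2,1): mult=-1, new row 2: (0, 0, -2, 1); set L[2][1]=-1
  eliminate (3,1): mult=-4, new row 3: (0, 0, -8, 2); set L[3][1]=-4

L[3][1] = -4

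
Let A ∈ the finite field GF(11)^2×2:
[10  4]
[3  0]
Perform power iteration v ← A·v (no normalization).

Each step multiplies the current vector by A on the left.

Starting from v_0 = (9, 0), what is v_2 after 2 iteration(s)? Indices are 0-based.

v_0 = (9, 0).
v_1 = A·v_0 = (2, 5).
v_2 = A·v_1 = (7, 6).

v_2 = (7, 6)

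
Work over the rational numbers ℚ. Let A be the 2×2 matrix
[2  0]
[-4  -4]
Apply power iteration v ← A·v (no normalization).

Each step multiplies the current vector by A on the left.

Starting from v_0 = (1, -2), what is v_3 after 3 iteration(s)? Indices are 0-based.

v_3 = (8, 80)

v_0 = (1, -2).
v_1 = A·v_0 = (2, 4).
v_2 = A·v_1 = (4, -24).
v_3 = A·v_2 = (8, 80).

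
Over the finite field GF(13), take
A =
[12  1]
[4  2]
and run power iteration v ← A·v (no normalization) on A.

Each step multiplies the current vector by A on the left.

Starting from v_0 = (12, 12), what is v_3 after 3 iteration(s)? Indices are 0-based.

v_3 = (7, 4)

v_0 = (12, 12).
v_1 = A·v_0 = (0, 7).
v_2 = A·v_1 = (7, 1).
v_3 = A·v_2 = (7, 4).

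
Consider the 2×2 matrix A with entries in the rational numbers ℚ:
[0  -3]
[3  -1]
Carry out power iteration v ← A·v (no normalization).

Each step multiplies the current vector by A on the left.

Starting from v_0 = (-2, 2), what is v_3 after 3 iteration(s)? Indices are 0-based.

v_0 = (-2, 2).
v_1 = A·v_0 = (-6, -8).
v_2 = A·v_1 = (24, -10).
v_3 = A·v_2 = (30, 82).

v_3 = (30, 82)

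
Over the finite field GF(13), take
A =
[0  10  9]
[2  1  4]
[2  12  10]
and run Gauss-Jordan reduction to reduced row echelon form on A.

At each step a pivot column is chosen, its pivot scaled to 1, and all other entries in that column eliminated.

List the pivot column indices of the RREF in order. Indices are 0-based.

pivot columns: 0, 1

step 1: exchange rows 0,1
step 1: normalize row 0 (÷2) = (1, 7, 2)
  row 2: subtract 2×row0 = (0, 11, 6)
step 2: normalize row 1 (÷10) = (0, 1, 10)
  row 0: subtract 7×row1 = (1, 0, 10)
  row 2: subtract 11×row1 = (0, 0, 0)
skip col 2 (zero from row 2)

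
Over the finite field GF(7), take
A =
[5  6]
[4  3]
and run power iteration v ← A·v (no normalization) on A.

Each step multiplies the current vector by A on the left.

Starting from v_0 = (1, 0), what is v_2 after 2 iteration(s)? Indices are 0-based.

v_0 = (1, 0).
v_1 = A·v_0 = (5, 4).
v_2 = A·v_1 = (0, 4).

v_2 = (0, 4)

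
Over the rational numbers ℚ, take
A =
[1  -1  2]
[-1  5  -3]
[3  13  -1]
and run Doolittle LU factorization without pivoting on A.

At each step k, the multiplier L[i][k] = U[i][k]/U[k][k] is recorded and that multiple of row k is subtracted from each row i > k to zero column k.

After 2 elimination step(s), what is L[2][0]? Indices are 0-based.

L[2][0] = 3

k=0: U[0][0]=1
  eliminate (1,0): mult=-1, new row 1: (0, 4, -1); set L[1][0]=-1
  eliminate (2,0): mult=3, new row 2: (0, 16, -7); set L[2][0]=3
k=1: U[1][1]=4
  eliminate (2,1): mult=4, new row 2: (0, 0, -3); set L[2][1]=4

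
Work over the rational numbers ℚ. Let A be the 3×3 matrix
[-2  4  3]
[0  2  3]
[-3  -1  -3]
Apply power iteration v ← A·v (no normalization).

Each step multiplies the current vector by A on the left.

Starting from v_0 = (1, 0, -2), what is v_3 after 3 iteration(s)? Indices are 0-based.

v_3 = (49, 57, -63)

v_0 = (1, 0, -2).
v_1 = A·v_0 = (-8, -6, 3).
v_2 = A·v_1 = (1, -3, 21).
v_3 = A·v_2 = (49, 57, -63).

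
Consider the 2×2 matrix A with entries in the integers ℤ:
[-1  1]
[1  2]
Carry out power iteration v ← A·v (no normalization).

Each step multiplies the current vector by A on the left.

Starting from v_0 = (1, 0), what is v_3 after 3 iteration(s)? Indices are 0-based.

v_0 = (1, 0).
v_1 = A·v_0 = (-1, 1).
v_2 = A·v_1 = (2, 1).
v_3 = A·v_2 = (-1, 4).

v_3 = (-1, 4)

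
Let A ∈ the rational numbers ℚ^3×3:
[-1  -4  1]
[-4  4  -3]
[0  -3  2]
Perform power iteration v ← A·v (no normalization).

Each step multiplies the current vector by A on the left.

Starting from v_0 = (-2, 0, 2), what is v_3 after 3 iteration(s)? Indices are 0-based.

v_0 = (-2, 0, 2).
v_1 = A·v_0 = (4, 2, 4).
v_2 = A·v_1 = (-8, -20, 2).
v_3 = A·v_2 = (90, -54, 64).

v_3 = (90, -54, 64)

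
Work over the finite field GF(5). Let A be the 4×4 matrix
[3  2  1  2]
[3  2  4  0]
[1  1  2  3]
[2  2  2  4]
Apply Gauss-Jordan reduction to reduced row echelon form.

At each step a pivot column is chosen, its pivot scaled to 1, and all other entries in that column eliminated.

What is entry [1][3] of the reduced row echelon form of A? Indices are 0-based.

M[1][3] = 2

pivot(0,0)=3: scale R0 → (1, 4, 2, 4)
  clear (1,0): R1 −= (3)R0 → (0, 0, 3, 3)
  clear (2,0): R2 −= (1)R0 → (0, 2, 0, 4)
  clear (3,0): R3 −= (2)R0 → (0, 4, 3, 1)
pivot(1,1): swap R1↔R2
pivot(1,1)=2: scale R1 → (0, 1, 0, 2)
  clear (0,1): R0 −= (4)R1 → (1, 0, 2, 1)
  clear (3,1): R3 −= (4)R1 → (0, 0, 3, 3)
pivot(2,2)=3: scale R2 → (0, 0, 1, 1)
  clear (0,2): R0 −= (2)R2 → (1, 0, 0, 4)
  clear (3,2): R3 −= (3)R2 → (0, 0, 0, 0)
col 3: no nonzero at/below row 3; advance.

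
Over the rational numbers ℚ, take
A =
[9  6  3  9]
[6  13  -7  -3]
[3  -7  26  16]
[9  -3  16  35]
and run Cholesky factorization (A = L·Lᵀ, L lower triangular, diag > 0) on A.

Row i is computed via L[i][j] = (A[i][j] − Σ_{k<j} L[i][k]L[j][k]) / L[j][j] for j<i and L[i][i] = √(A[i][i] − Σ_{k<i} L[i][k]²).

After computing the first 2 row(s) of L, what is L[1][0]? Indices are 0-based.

L[1][0] = 2

Step 1: L[0][0] = √(9) = 3.
  L[1][0] = (6) / L[0][0] = 2.
Step 2: L[1][1] = √(9) = 3.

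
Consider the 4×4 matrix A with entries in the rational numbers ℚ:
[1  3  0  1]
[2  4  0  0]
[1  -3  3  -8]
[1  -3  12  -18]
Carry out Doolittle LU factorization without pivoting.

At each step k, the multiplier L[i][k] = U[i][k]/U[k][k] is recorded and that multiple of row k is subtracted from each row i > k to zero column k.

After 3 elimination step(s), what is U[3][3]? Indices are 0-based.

U[3][3] = -1

k=0: U[0][0]=1
  eliminate (1,0): mult=2, new row 1: (0, -2, 0, -2); set L[1][0]=2
  eliminate (2,0): mult=1, new row 2: (0, -6, 3, -9); set L[2][0]=1
  eliminate (3,0): mult=1, new row 3: (0, -6, 12, -19); set L[3][0]=1
k=1: U[1][1]=-2
  eliminate (2,1): mult=3, new row 2: (0, 0, 3, -3); set L[2][1]=3
  eliminate (3,1): mult=3, new row 3: (0, 0, 12, -13); set L[3][1]=3
k=2: U[2][2]=3
  eliminate (3,2): mult=4, new row 3: (0, 0, 0, -1); set L[3][2]=4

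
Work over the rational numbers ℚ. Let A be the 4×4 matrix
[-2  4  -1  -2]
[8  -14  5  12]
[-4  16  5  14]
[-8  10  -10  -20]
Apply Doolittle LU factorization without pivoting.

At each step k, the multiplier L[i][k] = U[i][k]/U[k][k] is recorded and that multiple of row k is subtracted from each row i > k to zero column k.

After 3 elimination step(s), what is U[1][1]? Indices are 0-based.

U[1][1] = 2

k=0: U[0][0]=-2
  eliminate (1,0): mult=-4, new row 1: (0, 2, 1, 4); set L[1][0]=-4
  eliminate (2,0): mult=2, new row 2: (0, 8, 7, 18); set L[2][0]=2
  eliminate (3,0): mult=4, new row 3: (0, -6, -6, -12); set L[3][0]=4
k=1: U[1][1]=2
  eliminate (2,1): mult=4, new row 2: (0, 0, 3, 2); set L[2][1]=4
  eliminate (3,1): mult=-3, new row 3: (0, 0, -3, 0); set L[3][1]=-3
k=2: U[2][2]=3
  eliminate (3,2): mult=-1, new row 3: (0, 0, 0, 2); set L[3][2]=-1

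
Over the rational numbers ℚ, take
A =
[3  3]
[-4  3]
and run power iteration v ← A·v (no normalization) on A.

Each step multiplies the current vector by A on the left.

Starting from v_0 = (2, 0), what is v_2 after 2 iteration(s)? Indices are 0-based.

v_2 = (-6, -48)

v_0 = (2, 0).
v_1 = A·v_0 = (6, -8).
v_2 = A·v_1 = (-6, -48).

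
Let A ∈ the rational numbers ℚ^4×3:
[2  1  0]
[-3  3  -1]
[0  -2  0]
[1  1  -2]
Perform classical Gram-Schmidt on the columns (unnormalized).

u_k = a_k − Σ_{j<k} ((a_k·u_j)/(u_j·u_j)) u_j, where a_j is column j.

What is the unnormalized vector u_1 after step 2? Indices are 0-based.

u_1 = (13/7, 12/7, -2, 10/7)

Step 1: u_0 = a_0 = (2, -3, 0, 1).
Step 2: u_1 = a_1 − (-3/7)·u_0 = (13/7, 12/7, -2, 10/7).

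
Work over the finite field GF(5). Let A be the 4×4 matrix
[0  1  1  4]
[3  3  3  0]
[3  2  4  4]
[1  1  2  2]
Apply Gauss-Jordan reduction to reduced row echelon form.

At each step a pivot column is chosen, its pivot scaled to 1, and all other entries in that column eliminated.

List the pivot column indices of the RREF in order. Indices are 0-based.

step 1: exchange rows 0,1
step 1: normalize row 0 (÷3) = (1, 1, 1, 0)
  row 2: subtract 3×row0 = (0, 4, 1, 4)
  row 3: subtract 1×row0 = (0, 0, 1, 2)
step 2: normalize row 1 (÷1) = (0, 1, 1, 4)
  row 0: subtract 1×row1 = (1, 0, 0, 1)
  row 2: subtract 4×row1 = (0, 0, 2, 3)
step 3: normalize row 2 (÷2) = (0, 0, 1, 4)
  row 1: subtract 1×row2 = (0, 1, 0, 0)
  row 3: subtract 1×row2 = (0, 0, 0, 3)
step 4: normalize row 3 (÷3) = (0, 0, 0, 1)
  row 0: subtract 1×row3 = (1, 0, 0, 0)
  row 2: subtract 4×row3 = (0, 0, 1, 0)

pivot columns: 0, 1, 2, 3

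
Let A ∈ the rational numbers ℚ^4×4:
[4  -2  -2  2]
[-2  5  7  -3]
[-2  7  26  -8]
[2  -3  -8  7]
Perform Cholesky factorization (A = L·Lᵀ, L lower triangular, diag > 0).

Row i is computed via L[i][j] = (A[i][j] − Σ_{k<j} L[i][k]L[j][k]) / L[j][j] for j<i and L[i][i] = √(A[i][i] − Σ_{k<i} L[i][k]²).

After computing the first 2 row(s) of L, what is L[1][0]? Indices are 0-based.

L[1][0] = -1

Step 1: L[0][0] = √(4) = 2.
  L[1][0] = (-2) / L[0][0] = -1.
Step 2: L[1][1] = √(4) = 2.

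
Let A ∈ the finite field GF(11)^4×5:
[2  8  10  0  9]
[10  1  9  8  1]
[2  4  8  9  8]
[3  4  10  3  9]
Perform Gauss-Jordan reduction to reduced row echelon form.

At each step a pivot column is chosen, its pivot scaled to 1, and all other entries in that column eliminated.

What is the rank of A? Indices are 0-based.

[1] R0 /= 2  ⇒  (1, 4, 5, 0, 10)
     R1 -= 10·R0  ⇒  (0, 5, 3, 8, 0)
     R2 -= 2·R0  ⇒  (0, 7, 9, 9, 10)
     R3 -= 3·R0  ⇒  (0, 3, 6, 3, 1)
[2] R1 /= 5  ⇒  (0, 1, 5, 6, 0)
     R0 -= 4·R1  ⇒  (1, 0, 7, 9, 10)
     R2 -= 7·R1  ⇒  (0, 0, 7, 0, 10)
     R3 -= 3·R1  ⇒  (0, 0, 2, 7, 1)
[3] R2 /= 7  ⇒  (0, 0, 1, 0, 3)
     R0 -= 7·R2  ⇒  (1, 0, 0, 9, 0)
     R1 -= 5·R2  ⇒  (0, 1, 0, 6, 7)
     R3 -= 2·R2  ⇒  (0, 0, 0, 7, 6)
[4] R3 /= 7  ⇒  (0, 0, 0, 1, 4)
     R0 -= 9·R3  ⇒  (1, 0, 0, 0, 8)
     R1 -= 6·R3  ⇒  (0, 1, 0, 0, 5)

rank = 4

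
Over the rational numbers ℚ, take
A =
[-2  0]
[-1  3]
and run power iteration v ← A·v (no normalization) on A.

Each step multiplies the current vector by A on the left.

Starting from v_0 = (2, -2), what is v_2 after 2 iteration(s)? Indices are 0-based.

v_0 = (2, -2).
v_1 = A·v_0 = (-4, -8).
v_2 = A·v_1 = (8, -20).

v_2 = (8, -20)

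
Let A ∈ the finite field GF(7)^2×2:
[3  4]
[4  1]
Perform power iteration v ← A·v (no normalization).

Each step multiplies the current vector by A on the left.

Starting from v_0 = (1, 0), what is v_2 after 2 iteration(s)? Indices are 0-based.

v_2 = (4, 2)

v_0 = (1, 0).
v_1 = A·v_0 = (3, 4).
v_2 = A·v_1 = (4, 2).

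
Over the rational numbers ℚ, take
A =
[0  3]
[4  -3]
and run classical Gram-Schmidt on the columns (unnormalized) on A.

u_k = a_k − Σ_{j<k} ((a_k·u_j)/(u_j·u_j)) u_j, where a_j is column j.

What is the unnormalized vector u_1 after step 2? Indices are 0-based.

Step 1: u_0 = a_0 = (0, 4).
Step 2: u_1 = a_1 − (-3/4)·u_0 = (3, 0).

u_1 = (3, 0)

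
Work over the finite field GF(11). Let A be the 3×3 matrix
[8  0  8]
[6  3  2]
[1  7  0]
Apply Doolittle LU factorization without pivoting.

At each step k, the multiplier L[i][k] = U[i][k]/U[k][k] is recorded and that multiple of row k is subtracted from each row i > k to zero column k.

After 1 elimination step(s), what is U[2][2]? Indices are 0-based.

k=0: U[0][0]=8
  eliminate (1,0): mult=9, new row 1: (0, 3, 7); set L[1][0]=9
  eliminate (2,0): mult=7, new row 2: (0, 7, 10); set L[2][0]=7

U[2][2] = 10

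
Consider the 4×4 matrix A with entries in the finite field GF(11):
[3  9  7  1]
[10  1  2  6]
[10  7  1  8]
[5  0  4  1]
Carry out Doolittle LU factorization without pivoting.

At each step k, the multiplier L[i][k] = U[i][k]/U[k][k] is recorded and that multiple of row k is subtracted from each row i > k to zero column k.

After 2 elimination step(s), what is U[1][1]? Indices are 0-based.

U[1][1] = 4

[col 0] pivot 3
  R1 -= 7*R0 → (0, 4, 8, 10)  (L[1][0] := 7)
  R2 -= 7*R0 → (0, 10, 7, 1)  (L[2][0] := 7)
  R3 -= 9*R0 → (0, 7, 7, 3)  (L[3][0] := 9)
[col 1] pivot 4
  R2 -= 8*R1 → (0, 0, 9, 9)  (L[2][1] := 8)
  R3 -= 10*R1 → (0, 0, 4, 2)  (L[3][1] := 10)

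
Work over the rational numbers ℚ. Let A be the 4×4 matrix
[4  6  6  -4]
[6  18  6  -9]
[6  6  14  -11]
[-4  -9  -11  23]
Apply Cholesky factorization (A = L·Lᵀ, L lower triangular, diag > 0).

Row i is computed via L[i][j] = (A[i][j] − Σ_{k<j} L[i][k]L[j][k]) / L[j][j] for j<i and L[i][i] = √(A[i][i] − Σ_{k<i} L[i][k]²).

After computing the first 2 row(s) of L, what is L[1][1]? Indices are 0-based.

Step 1: L[0][0] = √(4) = 2.
  L[1][0] = (6) / L[0][0] = 3.
Step 2: L[1][1] = √(9) = 3.

L[1][1] = 3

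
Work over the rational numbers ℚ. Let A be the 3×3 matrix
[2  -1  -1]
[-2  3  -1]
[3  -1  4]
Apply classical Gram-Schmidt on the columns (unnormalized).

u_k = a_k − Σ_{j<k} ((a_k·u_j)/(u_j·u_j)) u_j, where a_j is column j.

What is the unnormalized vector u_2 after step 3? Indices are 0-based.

Step 1: u_0 = a_0 = (2, -2, 3).
Step 2: u_1 = a_1 − (-11/17)·u_0 = (5/17, 29/17, 16/17).
Step 3: u_2 = a_2 − (12/17)·u_0 − (5/11)·u_1 = (-28/11, -4/11, 16/11).

u_2 = (-28/11, -4/11, 16/11)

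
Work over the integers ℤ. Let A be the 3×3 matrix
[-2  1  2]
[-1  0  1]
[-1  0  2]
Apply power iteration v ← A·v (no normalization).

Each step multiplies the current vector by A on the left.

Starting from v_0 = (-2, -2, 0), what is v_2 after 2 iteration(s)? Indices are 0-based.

v_2 = (2, 0, 2)

v_0 = (-2, -2, 0).
v_1 = A·v_0 = (2, 2, 2).
v_2 = A·v_1 = (2, 0, 2).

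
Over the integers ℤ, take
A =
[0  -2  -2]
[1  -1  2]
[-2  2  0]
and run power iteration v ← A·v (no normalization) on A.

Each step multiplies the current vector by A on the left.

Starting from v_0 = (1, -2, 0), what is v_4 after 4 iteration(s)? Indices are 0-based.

v_0 = (1, -2, 0).
v_1 = A·v_0 = (4, 3, -6).
v_2 = A·v_1 = (6, -11, -2).
v_3 = A·v_2 = (26, 13, -34).
v_4 = A·v_3 = (42, -55, -26).

v_4 = (42, -55, -26)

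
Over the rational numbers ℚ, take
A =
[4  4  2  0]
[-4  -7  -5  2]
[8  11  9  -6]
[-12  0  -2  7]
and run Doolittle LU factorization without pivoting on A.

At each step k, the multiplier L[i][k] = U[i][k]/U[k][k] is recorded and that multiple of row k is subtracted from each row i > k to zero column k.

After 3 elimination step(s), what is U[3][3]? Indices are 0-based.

U[3][3] = -1

[col 0] pivot 4
  R1 -= -1*R0 → (0, -3, -3, 2)  (L[1][0] := -1)
  R2 -= 2*R0 → (0, 3, 5, -6)  (L[2][0] := 2)
  R3 -= -3*R0 → (0, 12, 4, 7)  (L[3][0] := -3)
[col 1] pivot -3
  R2 -= -1*R1 → (0, 0, 2, -4)  (L[2][1] := -1)
  R3 -= -4*R1 → (0, 0, -8, 15)  (L[3][1] := -4)
[col 2] pivot 2
  R3 -= -4*R2 → (0, 0, 0, -1)  (L[3][2] := -4)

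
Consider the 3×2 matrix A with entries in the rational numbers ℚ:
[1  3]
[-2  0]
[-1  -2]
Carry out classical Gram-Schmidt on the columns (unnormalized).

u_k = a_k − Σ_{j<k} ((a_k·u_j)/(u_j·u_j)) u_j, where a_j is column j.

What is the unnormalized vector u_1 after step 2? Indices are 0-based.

Step 1: u_0 = a_0 = (1, -2, -1).
Step 2: u_1 = a_1 − (5/6)·u_0 = (13/6, 5/3, -7/6).

u_1 = (13/6, 5/3, -7/6)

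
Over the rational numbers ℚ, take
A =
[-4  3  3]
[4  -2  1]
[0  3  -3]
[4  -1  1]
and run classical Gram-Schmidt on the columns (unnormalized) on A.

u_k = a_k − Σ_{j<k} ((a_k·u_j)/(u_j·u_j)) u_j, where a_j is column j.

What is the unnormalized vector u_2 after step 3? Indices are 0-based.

Step 1: u_0 = a_0 = (-4, 4, 0, 4).
Step 2: u_1 = a_1 − (-1/2)·u_0 = (1, 0, 3, 1).
Step 3: u_2 = a_2 − (-1/12)·u_0 − (-5/11)·u_1 = (103/33, 4/3, -18/11, 59/33).

u_2 = (103/33, 4/3, -18/11, 59/33)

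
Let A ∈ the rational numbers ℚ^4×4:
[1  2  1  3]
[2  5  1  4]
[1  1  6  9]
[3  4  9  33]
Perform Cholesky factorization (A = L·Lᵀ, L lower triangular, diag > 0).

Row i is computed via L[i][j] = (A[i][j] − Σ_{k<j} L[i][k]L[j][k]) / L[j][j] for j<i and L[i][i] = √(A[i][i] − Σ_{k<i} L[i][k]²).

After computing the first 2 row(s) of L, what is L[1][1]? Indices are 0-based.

L[1][1] = 1

Step 1: L[0][0] = √(1) = 1.
  L[1][0] = (2) / L[0][0] = 2.
Step 2: L[1][1] = √(1) = 1.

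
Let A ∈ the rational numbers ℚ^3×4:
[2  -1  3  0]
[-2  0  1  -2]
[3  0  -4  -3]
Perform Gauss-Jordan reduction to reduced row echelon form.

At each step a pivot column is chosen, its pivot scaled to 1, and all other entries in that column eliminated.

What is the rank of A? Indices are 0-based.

pivot(0,0)=2: scale R0 → (1, -1/2, 3/2, 0)
  clear (1,0): R1 −= (-2)R0 → (0, -1, 4, -2)
  clear (2,0): R2 −= (3)R0 → (0, 3/2, -17/2, -3)
pivot(1,1)=-1: scale R1 → (0, 1, -4, 2)
  clear (0,1): R0 −= (-1/2)R1 → (1, 0, -1/2, 1)
  clear (2,1): R2 −= (3/2)R1 → (0, 0, -5/2, -6)
pivot(2,2)=-5/2: scale R2 → (0, 0, 1, 12/5)
  clear (0,2): R0 −= (-1/2)R2 → (1, 0, 0, 11/5)
  clear (1,2): R1 −= (-4)R2 → (0, 1, 0, 58/5)

rank = 3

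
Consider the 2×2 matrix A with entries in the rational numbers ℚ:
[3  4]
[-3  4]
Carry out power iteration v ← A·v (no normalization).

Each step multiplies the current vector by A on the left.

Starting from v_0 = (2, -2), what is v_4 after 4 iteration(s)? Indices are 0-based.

v_0 = (2, -2).
v_1 = A·v_0 = (-2, -14).
v_2 = A·v_1 = (-62, -50).
v_3 = A·v_2 = (-386, -14).
v_4 = A·v_3 = (-1214, 1102).

v_4 = (-1214, 1102)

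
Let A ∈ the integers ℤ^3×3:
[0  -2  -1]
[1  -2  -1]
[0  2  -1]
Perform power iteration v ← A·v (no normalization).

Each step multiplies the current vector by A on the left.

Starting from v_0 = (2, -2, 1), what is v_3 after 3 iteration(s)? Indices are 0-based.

v_0 = (2, -2, 1).
v_1 = A·v_0 = (3, 5, -5).
v_2 = A·v_1 = (-5, -2, 15).
v_3 = A·v_2 = (-11, -16, -19).

v_3 = (-11, -16, -19)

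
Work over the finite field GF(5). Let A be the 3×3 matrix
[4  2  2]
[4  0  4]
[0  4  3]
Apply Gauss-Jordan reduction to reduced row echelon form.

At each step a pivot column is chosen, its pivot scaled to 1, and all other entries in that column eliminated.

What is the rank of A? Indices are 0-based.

[1] R0 /= 4  ⇒  (1, 3, 3)
     R1 -= 4·R0  ⇒  (0, 3, 2)
[2] R1 /= 3  ⇒  (0, 1, 4)
     R0 -= 3·R1  ⇒  (1, 0, 1)
     R2 -= 4·R1  ⇒  (0, 0, 2)
[3] R2 /= 2  ⇒  (0, 0, 1)
     R0 -= 1·R2  ⇒  (1, 0, 0)
     R1 -= 4·R2  ⇒  (0, 1, 0)

rank = 3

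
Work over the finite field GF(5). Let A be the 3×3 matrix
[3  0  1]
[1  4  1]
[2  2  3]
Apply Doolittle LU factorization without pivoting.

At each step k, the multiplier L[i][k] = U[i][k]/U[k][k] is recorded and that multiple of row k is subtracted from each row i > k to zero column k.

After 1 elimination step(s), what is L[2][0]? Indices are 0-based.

k=0: U[0][0]=3
  eliminate (1,0): mult=2, new row 1: (0, 4, 4); set L[1][0]=2
  eliminate (2,0): mult=4, new row 2: (0, 2, 4); set L[2][0]=4

L[2][0] = 4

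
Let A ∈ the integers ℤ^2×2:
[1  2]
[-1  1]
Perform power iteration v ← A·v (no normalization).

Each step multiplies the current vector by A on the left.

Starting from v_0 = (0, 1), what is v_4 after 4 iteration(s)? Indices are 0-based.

v_0 = (0, 1).
v_1 = A·v_0 = (2, 1).
v_2 = A·v_1 = (4, -1).
v_3 = A·v_2 = (2, -5).
v_4 = A·v_3 = (-8, -7).

v_4 = (-8, -7)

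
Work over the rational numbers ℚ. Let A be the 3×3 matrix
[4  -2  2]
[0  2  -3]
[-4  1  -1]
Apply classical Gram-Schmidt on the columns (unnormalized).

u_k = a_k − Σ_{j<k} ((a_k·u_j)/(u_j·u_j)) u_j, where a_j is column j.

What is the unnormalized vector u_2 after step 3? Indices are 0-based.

Step 1: u_0 = a_0 = (4, 0, -4).
Step 2: u_1 = a_1 − (-3/8)·u_0 = (-1/2, 2, -1/2).
Step 3: u_2 = a_2 − (3/8)·u_0 − (-13/9)·u_1 = (-2/9, -1/9, -2/9).

u_2 = (-2/9, -1/9, -2/9)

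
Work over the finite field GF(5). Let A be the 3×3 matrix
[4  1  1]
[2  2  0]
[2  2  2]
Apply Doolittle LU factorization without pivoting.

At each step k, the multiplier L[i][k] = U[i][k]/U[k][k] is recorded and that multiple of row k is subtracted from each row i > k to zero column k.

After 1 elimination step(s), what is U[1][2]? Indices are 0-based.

U[1][2] = 2

[col 0] pivot 4
  R1 -= 3*R0 → (0, 4, 2)  (L[1][0] := 3)
  R2 -= 3*R0 → (0, 4, 4)  (L[2][0] := 3)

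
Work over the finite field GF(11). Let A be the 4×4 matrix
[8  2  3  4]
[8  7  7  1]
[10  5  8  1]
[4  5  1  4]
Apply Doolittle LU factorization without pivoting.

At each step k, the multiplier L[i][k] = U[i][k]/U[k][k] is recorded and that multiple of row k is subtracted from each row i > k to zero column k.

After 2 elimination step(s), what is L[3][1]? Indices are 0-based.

L[3][1] = 3

Step 1: pivot at (0,0) is 8.
  row1 ← row1 − (1)·row0  ⇒  L[1][0]=1, U row1=(0, 5, 4, 8)
  row2 ← row2 − (4)·row0  ⇒  L[2][0]=4, U row2=(0, 8, 7, 7)
  row3 ← row3 − (6)·row0  ⇒  L[3][0]=6, U row3=(0, 4, 5, 2)
Step 2: pivot at (1,1) is 5.
  row2 ← row2 − (6)·row1  ⇒  L[2][1]=6, U row2=(0, 0, 5, 3)
  row3 ← row3 − (3)·row1  ⇒  L[3][1]=3, U row3=(0, 0, 4, 0)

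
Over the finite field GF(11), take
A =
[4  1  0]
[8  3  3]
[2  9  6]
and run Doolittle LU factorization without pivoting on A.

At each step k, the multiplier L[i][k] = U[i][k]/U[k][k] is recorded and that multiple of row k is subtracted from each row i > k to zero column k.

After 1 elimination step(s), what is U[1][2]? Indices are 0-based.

k=0: U[0][0]=4
  eliminate (1,0): mult=2, new row 1: (0, 1, 3); set L[1][0]=2
  eliminate (2,0): mult=6, new row 2: (0, 3, 6); set L[2][0]=6

U[1][2] = 3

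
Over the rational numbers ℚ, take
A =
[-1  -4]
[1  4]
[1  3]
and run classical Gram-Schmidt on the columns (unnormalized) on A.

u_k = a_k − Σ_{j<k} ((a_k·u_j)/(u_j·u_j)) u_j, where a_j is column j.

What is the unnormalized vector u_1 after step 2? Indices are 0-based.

u_1 = (-1/3, 1/3, -2/3)

Step 1: u_0 = a_0 = (-1, 1, 1).
Step 2: u_1 = a_1 − (11/3)·u_0 = (-1/3, 1/3, -2/3).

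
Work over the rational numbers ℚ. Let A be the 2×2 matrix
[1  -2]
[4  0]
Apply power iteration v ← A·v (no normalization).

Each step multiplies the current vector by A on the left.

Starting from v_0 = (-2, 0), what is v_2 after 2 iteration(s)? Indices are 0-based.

v_2 = (14, -8)

v_0 = (-2, 0).
v_1 = A·v_0 = (-2, -8).
v_2 = A·v_1 = (14, -8).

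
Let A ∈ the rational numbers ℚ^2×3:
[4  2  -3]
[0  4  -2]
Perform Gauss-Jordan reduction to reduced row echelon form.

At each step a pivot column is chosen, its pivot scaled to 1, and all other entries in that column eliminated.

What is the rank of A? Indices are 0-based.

rank = 2

pivot(0,0)=4: scale R0 → (1, 1/2, -3/4)
pivot(1,1)=4: scale R1 → (0, 1, -1/2)
  clear (0,1): R0 −= (1/2)R1 → (1, 0, -1/2)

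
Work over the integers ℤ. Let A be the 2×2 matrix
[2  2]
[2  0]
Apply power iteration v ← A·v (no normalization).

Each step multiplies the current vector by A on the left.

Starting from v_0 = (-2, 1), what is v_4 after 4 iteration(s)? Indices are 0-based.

v_4 = (-112, -64)

v_0 = (-2, 1).
v_1 = A·v_0 = (-2, -4).
v_2 = A·v_1 = (-12, -4).
v_3 = A·v_2 = (-32, -24).
v_4 = A·v_3 = (-112, -64).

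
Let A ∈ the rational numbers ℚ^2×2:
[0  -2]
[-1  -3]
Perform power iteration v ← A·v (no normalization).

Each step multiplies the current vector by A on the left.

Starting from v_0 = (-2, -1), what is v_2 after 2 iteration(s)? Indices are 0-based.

v_2 = (-10, -17)

v_0 = (-2, -1).
v_1 = A·v_0 = (2, 5).
v_2 = A·v_1 = (-10, -17).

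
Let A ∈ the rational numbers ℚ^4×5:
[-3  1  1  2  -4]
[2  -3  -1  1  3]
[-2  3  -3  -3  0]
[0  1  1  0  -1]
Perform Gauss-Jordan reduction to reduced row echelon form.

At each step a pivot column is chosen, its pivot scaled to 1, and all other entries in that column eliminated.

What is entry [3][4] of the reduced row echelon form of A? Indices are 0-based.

M[3][4] = -3/8

step 1: normalize row 0 (÷-3) = (1, -1/3, -1/3, -2/3, 4/3)
  row 1: subtract 2×row0 = (0, -7/3, -1/3, 7/3, 1/3)
  row 2: subtract -2×row0 = (0, 7/3, -11/3, -13/3, 8/3)
step 2: normalize row 1 (÷-7/3) = (0, 1, 1/7, -1, -1/7)
  row 0: subtract -1/3×row1 = (1, 0, -2/7, -1, 9/7)
  row 2: subtract 7/3×row1 = (0, 0, -4, -2, 3)
  row 3: subtract 1×row1 = (0, 0, 6/7, 1, -6/7)
step 3: normalize row 2 (÷-4) = (0, 0, 1, 1/2, -3/4)
  row 0: subtract -2/7×row2 = (1, 0, 0, -6/7, 15/14)
  row 1: subtract 1/7×row2 = (0, 1, 0, -15/14, -1/28)
  row 3: subtract 6/7×row2 = (0, 0, 0, 4/7, -3/14)
step 4: normalize row 3 (÷4/7) = (0, 0, 0, 1, -3/8)
  row 0: subtract -6/7×row3 = (1, 0, 0, 0, 3/4)
  row 1: subtract -15/14×row3 = (0, 1, 0, 0, -7/16)
  row 2: subtract 1/2×row3 = (0, 0, 1, 0, -9/16)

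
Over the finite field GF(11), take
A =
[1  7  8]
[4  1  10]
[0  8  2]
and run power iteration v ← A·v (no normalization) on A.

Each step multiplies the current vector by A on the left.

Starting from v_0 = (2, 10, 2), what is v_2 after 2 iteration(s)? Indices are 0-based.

v_0 = (2, 10, 2).
v_1 = A·v_0 = (0, 5, 7).
v_2 = A·v_1 = (3, 9, 10).

v_2 = (3, 9, 10)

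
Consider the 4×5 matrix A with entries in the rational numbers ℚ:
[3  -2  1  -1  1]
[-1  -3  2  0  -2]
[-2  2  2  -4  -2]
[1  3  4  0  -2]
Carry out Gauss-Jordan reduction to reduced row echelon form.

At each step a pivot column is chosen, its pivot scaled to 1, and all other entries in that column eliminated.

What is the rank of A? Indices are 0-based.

rank = 4

[1] R0 /= 3  ⇒  (1, -2/3, 1/3, -1/3, 1/3)
     R1 -= -1·R0  ⇒  (0, -11/3, 7/3, -1/3, -5/3)
     R2 -= -2·R0  ⇒  (0, 2/3, 8/3, -14/3, -4/3)
     R3 -= 1·R0  ⇒  (0, 11/3, 11/3, 1/3, -7/3)
[2] R1 /= -11/3  ⇒  (0, 1, -7/11, 1/11, 5/11)
     R0 -= -2/3·R1  ⇒  (1, 0, -1/11, -3/11, 7/11)
     R2 -= 2/3·R1  ⇒  (0, 0, 34/11, -52/11, -18/11)
     R3 -= 11/3·R1  ⇒  (0, 0, 6, 0, -4)
[3] R2 /= 34/11  ⇒  (0, 0, 1, -26/17, -9/17)
     R0 -= -1/11·R2  ⇒  (1, 0, 0, -7/17, 10/17)
     R1 -= -7/11·R2  ⇒  (0, 1, 0, -15/17, 2/17)
     R3 -= 6·R2  ⇒  (0, 0, 0, 156/17, -14/17)
[4] R3 /= 156/17  ⇒  (0, 0, 0, 1, -7/78)
     R0 -= -7/17·R3  ⇒  (1, 0, 0, 0, 43/78)
     R1 -= -15/17·R3  ⇒  (0, 1, 0, 0, 1/26)
     R2 -= -26/17·R3  ⇒  (0, 0, 1, 0, -2/3)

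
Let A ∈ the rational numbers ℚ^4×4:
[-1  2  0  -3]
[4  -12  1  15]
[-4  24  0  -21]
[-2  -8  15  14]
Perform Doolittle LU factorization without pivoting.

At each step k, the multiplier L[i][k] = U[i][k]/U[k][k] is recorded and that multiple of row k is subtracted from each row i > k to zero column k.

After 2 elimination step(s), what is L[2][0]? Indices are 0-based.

L[2][0] = 4

k=0: U[0][0]=-1
  eliminate (1,0): mult=-4, new row 1: (0, -4, 1, 3); set L[1][0]=-4
  eliminate (2,0): mult=4, new row 2: (0, 16, 0, -9); set L[2][0]=4
  eliminate (3,0): mult=2, new row 3: (0, -12, 15, 20); set L[3][0]=2
k=1: U[1][1]=-4
  eliminate (2,1): mult=-4, new row 2: (0, 0, 4, 3); set L[2][1]=-4
  eliminate (3,1): mult=3, new row 3: (0, 0, 12, 11); set L[3][1]=3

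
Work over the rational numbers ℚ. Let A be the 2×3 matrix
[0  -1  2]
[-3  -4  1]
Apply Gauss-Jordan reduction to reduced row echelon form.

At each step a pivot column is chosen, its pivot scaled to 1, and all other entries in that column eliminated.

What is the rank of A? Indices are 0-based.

rank = 2

step 1: exchange rows 0,1
step 1: normalize row 0 (÷-3) = (1, 4/3, -1/3)
step 2: normalize row 1 (÷-1) = (0, 1, -2)
  row 0: subtract 4/3×row1 = (1, 0, 7/3)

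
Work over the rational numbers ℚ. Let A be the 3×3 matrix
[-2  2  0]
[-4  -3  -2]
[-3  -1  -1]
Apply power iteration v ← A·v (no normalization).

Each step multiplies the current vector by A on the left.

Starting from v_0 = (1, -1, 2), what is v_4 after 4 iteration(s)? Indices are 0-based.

v_0 = (1, -1, 2).
v_1 = A·v_0 = (-4, -5, -4).
v_2 = A·v_1 = (-2, 39, 21).
v_3 = A·v_2 = (82, -151, -54).
v_4 = A·v_3 = (-466, 233, -41).

v_4 = (-466, 233, -41)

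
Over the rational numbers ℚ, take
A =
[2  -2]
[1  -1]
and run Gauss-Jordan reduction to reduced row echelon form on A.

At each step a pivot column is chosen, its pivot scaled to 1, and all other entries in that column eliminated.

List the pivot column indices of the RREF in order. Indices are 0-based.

pivot columns: 0

pivot(0,0)=2: scale R0 → (1, -1)
  clear (1,0): R1 −= (1)R0 → (0, 0)
col 1: no nonzero at/below row 1; advance.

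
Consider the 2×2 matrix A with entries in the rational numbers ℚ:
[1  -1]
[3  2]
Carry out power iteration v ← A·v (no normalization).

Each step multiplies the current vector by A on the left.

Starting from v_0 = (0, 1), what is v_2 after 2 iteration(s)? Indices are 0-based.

v_0 = (0, 1).
v_1 = A·v_0 = (-1, 2).
v_2 = A·v_1 = (-3, 1).

v_2 = (-3, 1)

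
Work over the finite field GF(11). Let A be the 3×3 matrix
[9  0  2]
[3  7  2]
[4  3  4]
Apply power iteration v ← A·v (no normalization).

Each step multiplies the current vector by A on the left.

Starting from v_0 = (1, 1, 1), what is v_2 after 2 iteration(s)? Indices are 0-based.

v_2 = (0, 7, 3)

v_0 = (1, 1, 1).
v_1 = A·v_0 = (0, 1, 0).
v_2 = A·v_1 = (0, 7, 3).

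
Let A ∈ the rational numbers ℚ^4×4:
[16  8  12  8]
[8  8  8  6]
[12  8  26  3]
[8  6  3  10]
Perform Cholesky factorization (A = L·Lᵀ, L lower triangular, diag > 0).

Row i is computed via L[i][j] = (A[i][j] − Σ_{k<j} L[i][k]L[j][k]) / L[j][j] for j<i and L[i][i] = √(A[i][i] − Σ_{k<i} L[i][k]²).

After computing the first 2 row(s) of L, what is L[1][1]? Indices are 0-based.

Step 1: L[0][0] = √(16) = 4.
  L[1][0] = (8) / L[0][0] = 2.
Step 2: L[1][1] = √(4) = 2.

L[1][1] = 2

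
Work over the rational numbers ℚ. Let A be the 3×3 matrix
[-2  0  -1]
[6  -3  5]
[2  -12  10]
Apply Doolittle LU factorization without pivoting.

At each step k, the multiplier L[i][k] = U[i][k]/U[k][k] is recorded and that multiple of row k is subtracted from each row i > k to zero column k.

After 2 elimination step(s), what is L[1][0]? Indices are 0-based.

L[1][0] = -3

[col 0] pivot -2
  R1 -= -3*R0 → (0, -3, 2)  (L[1][0] := -3)
  R2 -= -1*R0 → (0, -12, 9)  (L[2][0] := -1)
[col 1] pivot -3
  R2 -= 4*R1 → (0, 0, 1)  (L[2][1] := 4)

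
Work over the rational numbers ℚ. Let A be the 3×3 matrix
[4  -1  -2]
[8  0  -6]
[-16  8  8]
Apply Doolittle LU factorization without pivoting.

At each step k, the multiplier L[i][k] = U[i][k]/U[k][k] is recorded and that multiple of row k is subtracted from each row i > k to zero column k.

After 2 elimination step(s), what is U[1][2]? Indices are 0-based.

U[1][2] = -2

[col 0] pivot 4
  R1 -= 2*R0 → (0, 2, -2)  (L[1][0] := 2)
  R2 -= -4*R0 → (0, 4, 0)  (L[2][0] := -4)
[col 1] pivot 2
  R2 -= 2*R1 → (0, 0, 4)  (L[2][1] := 2)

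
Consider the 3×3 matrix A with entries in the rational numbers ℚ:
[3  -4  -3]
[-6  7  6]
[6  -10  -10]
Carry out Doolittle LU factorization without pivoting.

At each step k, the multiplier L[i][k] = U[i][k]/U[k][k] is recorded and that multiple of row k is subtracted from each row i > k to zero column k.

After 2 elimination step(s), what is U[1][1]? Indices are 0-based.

U[1][1] = -1

k=0: U[0][0]=3
  eliminate (1,0): mult=-2, new row 1: (0, -1, 0); set L[1][0]=-2
  eliminate (2,0): mult=2, new row 2: (0, -2, -4); set L[2][0]=2
k=1: U[1][1]=-1
  eliminate (2,1): mult=2, new row 2: (0, 0, -4); set L[2][1]=2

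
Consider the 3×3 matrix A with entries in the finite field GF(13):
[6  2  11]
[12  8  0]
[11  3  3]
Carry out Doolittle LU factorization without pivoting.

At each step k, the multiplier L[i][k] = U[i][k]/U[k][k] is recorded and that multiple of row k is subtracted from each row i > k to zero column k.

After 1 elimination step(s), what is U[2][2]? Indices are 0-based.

U[2][2] = 11

[col 0] pivot 6
  R1 -= 2*R0 → (0, 4, 4)  (L[1][0] := 2)
  R2 -= 4*R0 → (0, 8, 11)  (L[2][0] := 4)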